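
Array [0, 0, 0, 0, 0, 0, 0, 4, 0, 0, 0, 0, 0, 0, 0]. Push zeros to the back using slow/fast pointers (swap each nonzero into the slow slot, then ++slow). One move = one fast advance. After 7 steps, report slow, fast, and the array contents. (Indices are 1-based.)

slow=1 fast=1: a[fast]=0, fast++
slow=1 fast=2: a[fast]=0, fast++
slow=1 fast=3: a[fast]=0, fast++
slow=1 fast=4: a[fast]=0, fast++
slow=1 fast=5: a[fast]=0, fast++
slow=1 fast=6: a[fast]=0, fast++
slow=1 fast=7: a[fast]=0, fast++

slow=1, fast=8, a=[0, 0, 0, 0, 0, 0, 0, 4, 0, 0, 0, 0, 0, 0, 0]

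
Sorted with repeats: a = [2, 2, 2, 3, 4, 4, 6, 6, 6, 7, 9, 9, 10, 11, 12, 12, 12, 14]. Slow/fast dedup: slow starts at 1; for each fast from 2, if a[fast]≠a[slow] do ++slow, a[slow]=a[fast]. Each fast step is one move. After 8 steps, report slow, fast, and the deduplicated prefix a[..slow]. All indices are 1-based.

slow=1 fast=2: a[fast]=2=a[slow] dup, fast++
slow=1 fast=3: a[fast]=2=a[slow] dup, fast++
slow=1 fast=4: a[fast]=3≠a[slow]=2 write a[2]=3, slow++,fast++
slow=2 fast=5: a[fast]=4≠a[slow]=3 write a[3]=4, slow++,fast++
slow=3 fast=6: a[fast]=4=a[slow] dup, fast++
slow=3 fast=7: a[fast]=6≠a[slow]=4 write a[4]=6, slow++,fast++
slow=4 fast=8: a[fast]=6=a[slow] dup, fast++
slow=4 fast=9: a[fast]=6=a[slow] dup, fast++

slow=4, fast=10, prefix=[2, 3, 4, 6]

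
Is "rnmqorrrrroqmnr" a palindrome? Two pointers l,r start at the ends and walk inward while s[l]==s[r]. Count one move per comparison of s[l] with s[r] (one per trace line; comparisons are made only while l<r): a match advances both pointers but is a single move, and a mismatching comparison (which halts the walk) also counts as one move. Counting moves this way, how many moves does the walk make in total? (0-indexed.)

[0,14] 'r'=='r' → l++,r--
[1,13] 'n'=='n' → l++,r--
[2,12] 'm'=='m' → l++,r--
[3,11] 'q'=='q' → l++,r--
[4,10] 'o'=='o' → l++,r--
[5,9] 'r'=='r' → l++,r--
[6,8] 'r'=='r' → l++,r--

7 moves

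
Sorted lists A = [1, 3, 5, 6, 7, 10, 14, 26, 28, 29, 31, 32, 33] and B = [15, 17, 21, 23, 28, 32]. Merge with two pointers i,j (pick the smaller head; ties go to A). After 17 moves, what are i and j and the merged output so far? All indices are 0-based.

i=0 j=0: A[i]=1<=B[j]=15 take 1, i++
i=1 j=0: A[i]=3<=B[j]=15 take 3, i++
i=2 j=0: A[i]=5<=B[j]=15 take 5, i++
i=3 j=0: A[i]=6<=B[j]=15 take 6, i++
i=4 j=0: A[i]=7<=B[j]=15 take 7, i++
i=5 j=0: A[i]=10<=B[j]=15 take 10, i++
i=6 j=0: A[i]=14<=B[j]=15 take 14, i++
i=7 j=0: A[i]=26>B[j]=15 take 15, j++
i=7 j=1: A[i]=26>B[j]=17 take 17, j++
i=7 j=2: A[i]=26>B[j]=21 take 21, j++
i=7 j=3: A[i]=26>B[j]=23 take 23, j++
i=7 j=4: A[i]=26<=B[j]=28 take 26, i++
i=8 j=4: A[i]=28<=B[j]=28 take 28, i++
i=9 j=4: A[i]=29>B[j]=28 take 28, j++
i=9 j=5: A[i]=29<=B[j]=32 take 29, i++
i=10 j=5: A[i]=31<=B[j]=32 take 31, i++
i=11 j=5: A[i]=32<=B[j]=32 take 32, i++

i=12, j=5, merged so far=[1, 3, 5, 6, 7, 10, 14, 15, 17, 21, 23, 26, 28, 28, 29, 31, 32]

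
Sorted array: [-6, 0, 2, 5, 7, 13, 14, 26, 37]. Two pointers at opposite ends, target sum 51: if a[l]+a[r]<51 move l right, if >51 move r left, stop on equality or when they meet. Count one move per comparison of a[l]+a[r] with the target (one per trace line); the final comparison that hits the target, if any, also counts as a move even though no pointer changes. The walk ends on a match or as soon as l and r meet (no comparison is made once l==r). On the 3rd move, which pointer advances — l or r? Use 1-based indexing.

l

[1,9] -6+37=31 <51 → l++
[2,9] 0+37=37 <51 → l++
[3,9] 2+37=39 <51 → l++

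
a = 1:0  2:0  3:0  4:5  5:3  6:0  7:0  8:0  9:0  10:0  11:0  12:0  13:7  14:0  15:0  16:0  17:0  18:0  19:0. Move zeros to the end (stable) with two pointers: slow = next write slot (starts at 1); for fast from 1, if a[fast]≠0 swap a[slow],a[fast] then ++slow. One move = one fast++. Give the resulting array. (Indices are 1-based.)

(s=1,f=1) a[fast]=0 → fast++
(s=1,f=2) a[fast]=0 → fast++
(s=1,f=3) a[fast]=0 → fast++
(s=1,f=4) a[fast]=5≠0 swap→a[1]=5 → slow++,fast++
(s=2,f=5) a[fast]=3≠0 swap→a[2]=3 → slow++,fast++
(s=3,f=6) a[fast]=0 → fast++
(s=3,f=7) a[fast]=0 → fast++
(s=3,f=8) a[fast]=0 → fast++
(s=3,f=9) a[fast]=0 → fast++
(s=3,f=10) a[fast]=0 → fast++
(s=3,f=11) a[fast]=0 → fast++
(s=3,f=12) a[fast]=0 → fast++
(s=3,f=13) a[fast]=7≠0 swap→a[3]=7 → slow++,fast++
(s=4,f=14) a[fast]=0 → fast++
(s=4,f=15) a[fast]=0 → fast++
(s=4,f=16) a[fast]=0 → fast++
(s=4,f=17) a[fast]=0 → fast++
(s=4,f=18) a[fast]=0 → fast++
(s=4,f=19) a[fast]=0 → fast++

[5, 3, 7, 0, 0, 0, 0, 0, 0, 0, 0, 0, 0, 0, 0, 0, 0, 0, 0]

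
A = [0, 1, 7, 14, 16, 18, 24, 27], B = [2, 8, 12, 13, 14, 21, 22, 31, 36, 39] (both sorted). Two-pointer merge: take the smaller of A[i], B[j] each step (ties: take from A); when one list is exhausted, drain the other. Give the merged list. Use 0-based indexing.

[0, 1, 2, 7, 8, 12, 13, 14, 14, 16, 18, 21, 22, 24, 27, 31, 36, 39]

[i=0,j=0] A[i]=0<=B[j]=2 take 0 → i++
[i=1,j=0] A[i]=1<=B[j]=2 take 1 → i++
[i=2,j=0] A[i]=7>B[j]=2 take 2 → j++
[i=2,j=1] A[i]=7<=B[j]=8 take 7 → i++
[i=3,j=1] A[i]=14>B[j]=8 take 8 → j++
[i=3,j=2] A[i]=14>B[j]=12 take 12 → j++
[i=3,j=3] A[i]=14>B[j]=13 take 13 → j++
[i=3,j=4] A[i]=14<=B[j]=14 take 14 → i++
[i=4,j=4] A[i]=16>B[j]=14 take 14 → j++
[i=4,j=5] A[i]=16<=B[j]=21 take 16 → i++
[i=5,j=5] A[i]=18<=B[j]=21 take 18 → i++
[i=6,j=5] A[i]=24>B[j]=21 take 21 → j++
[i=6,j=6] A[i]=24>B[j]=22 take 22 → j++
[i=6,j=7] A[i]=24<=B[j]=31 take 24 → i++
[i=7,j=7] A[i]=27<=B[j]=31 take 27 → i++
[i=8,j=7] A done, take B[j]=31 → j++
[i=8,j=8] A done, take B[j]=36 → j++
[i=8,j=9] A done, take B[j]=39 → j++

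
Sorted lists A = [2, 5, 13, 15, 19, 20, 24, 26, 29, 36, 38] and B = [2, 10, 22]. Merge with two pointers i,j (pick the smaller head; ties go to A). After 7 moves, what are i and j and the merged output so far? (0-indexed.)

i=5, j=2, merged so far=[2, 2, 5, 10, 13, 15, 19]

[i=0,j=0] A[i]=2<=B[j]=2 take 2 → i++
[i=1,j=0] A[i]=5>B[j]=2 take 2 → j++
[i=1,j=1] A[i]=5<=B[j]=10 take 5 → i++
[i=2,j=1] A[i]=13>B[j]=10 take 10 → j++
[i=2,j=2] A[i]=13<=B[j]=22 take 13 → i++
[i=3,j=2] A[i]=15<=B[j]=22 take 15 → i++
[i=4,j=2] A[i]=19<=B[j]=22 take 19 → i++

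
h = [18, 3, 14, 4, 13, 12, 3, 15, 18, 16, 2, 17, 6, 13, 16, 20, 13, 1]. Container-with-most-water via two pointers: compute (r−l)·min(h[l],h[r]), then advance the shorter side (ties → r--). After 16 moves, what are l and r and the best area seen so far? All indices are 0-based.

[0,17] min(18,1)*17=17 best=17 * → r--
[0,16] min(18,13)*16=208 best=208 * → r--
[0,15] min(18,20)*15=270 best=270 * → l++
[1,15] min(3,20)*14=42 best=270 → l++
[2,15] min(14,20)*13=182 best=270 → l++
[3,15] min(4,20)*12=48 best=270 → l++
[4,15] min(13,20)*11=143 best=270 → l++
[5,15] min(12,20)*10=120 best=270 → l++
[6,15] min(3,20)*9=27 best=270 → l++
[7,15] min(15,20)*8=120 best=270 → l++
[8,15] min(18,20)*7=126 best=270 → l++
[9,15] min(16,20)*6=96 best=270 → l++
[10,15] min(2,20)*5=10 best=270 → l++
[11,15] min(17,20)*4=68 best=270 → l++
[12,15] min(6,20)*3=18 best=270 → l++
[13,15] min(13,20)*2=26 best=270 → l++

l=14, r=15, best area=270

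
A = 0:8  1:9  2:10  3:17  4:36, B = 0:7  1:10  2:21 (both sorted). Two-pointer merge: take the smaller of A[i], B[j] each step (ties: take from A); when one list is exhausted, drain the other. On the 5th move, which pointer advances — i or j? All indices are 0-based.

i=0 j=0: A[i]=8>B[j]=7 take 7, j++
i=0 j=1: A[i]=8<=B[j]=10 take 8, i++
i=1 j=1: A[i]=9<=B[j]=10 take 9, i++
i=2 j=1: A[i]=10<=B[j]=10 take 10, i++
i=3 j=1: A[i]=17>B[j]=10 take 10, j++

j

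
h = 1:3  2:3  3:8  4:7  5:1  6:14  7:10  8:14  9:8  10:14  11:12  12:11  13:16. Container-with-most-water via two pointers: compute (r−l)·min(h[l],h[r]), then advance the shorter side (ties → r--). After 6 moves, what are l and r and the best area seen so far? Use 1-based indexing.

l=7, r=13, best area=98

[1,13] min(3,16)*12=36 best=36 * → l++
[2,13] min(3,16)*11=33 best=36 → l++
[3,13] min(8,16)*10=80 best=80 * → l++
[4,13] min(7,16)*9=63 best=80 → l++
[5,13] min(1,16)*8=8 best=80 → l++
[6,13] min(14,16)*7=98 best=98 * → l++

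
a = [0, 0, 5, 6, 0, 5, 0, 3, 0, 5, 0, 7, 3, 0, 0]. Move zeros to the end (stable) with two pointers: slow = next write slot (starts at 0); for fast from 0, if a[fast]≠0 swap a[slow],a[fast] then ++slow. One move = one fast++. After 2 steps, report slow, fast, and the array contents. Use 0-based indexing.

slow=0, fast=2, a=[0, 0, 5, 6, 0, 5, 0, 3, 0, 5, 0, 7, 3, 0, 0]

(s=0,f=0) a[fast]=0 → fast++
(s=0,f=1) a[fast]=0 → fast++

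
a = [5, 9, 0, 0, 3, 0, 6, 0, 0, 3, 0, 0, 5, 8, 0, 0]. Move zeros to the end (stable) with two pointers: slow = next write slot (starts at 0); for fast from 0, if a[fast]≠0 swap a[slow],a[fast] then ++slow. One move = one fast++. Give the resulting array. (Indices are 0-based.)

(s=0,f=0) a[fast]=5≠0 swap→a[0]=5 → slow++,fast++
(s=1,f=1) a[fast]=9≠0 swap→a[1]=9 → slow++,fast++
(s=2,f=2) a[fast]=0 → fast++
(s=2,f=3) a[fast]=0 → fast++
(s=2,f=4) a[fast]=3≠0 swap→a[2]=3 → slow++,fast++
(s=3,f=5) a[fast]=0 → fast++
(s=3,f=6) a[fast]=6≠0 swap→a[3]=6 → slow++,fast++
(s=4,f=7) a[fast]=0 → fast++
(s=4,f=8) a[fast]=0 → fast++
(s=4,f=9) a[fast]=3≠0 swap→a[4]=3 → slow++,fast++
(s=5,f=10) a[fast]=0 → fast++
(s=5,f=11) a[fast]=0 → fast++
(s=5,f=12) a[fast]=5≠0 swap→a[5]=5 → slow++,fast++
(s=6,f=13) a[fast]=8≠0 swap→a[6]=8 → slow++,fast++
(s=7,f=14) a[fast]=0 → fast++
(s=7,f=15) a[fast]=0 → fast++

[5, 9, 3, 6, 3, 5, 8, 0, 0, 0, 0, 0, 0, 0, 0, 0]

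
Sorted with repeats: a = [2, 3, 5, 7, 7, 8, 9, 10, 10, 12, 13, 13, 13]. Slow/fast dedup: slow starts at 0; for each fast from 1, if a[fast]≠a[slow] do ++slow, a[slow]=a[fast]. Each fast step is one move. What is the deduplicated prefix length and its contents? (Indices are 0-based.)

length 9; prefix = [2, 3, 5, 7, 8, 9, 10, 12, 13]

(s=0,f=1) a[fast]=3≠a[slow]=2 write a[1]=3 → slow++,fast++
(s=1,f=2) a[fast]=5≠a[slow]=3 write a[2]=5 → slow++,fast++
(s=2,f=3) a[fast]=7≠a[slow]=5 write a[3]=7 → slow++,fast++
(s=3,f=4) a[fast]=7=a[slow] dup → fast++
(s=3,f=5) a[fast]=8≠a[slow]=7 write a[4]=8 → slow++,fast++
(s=4,f=6) a[fast]=9≠a[slow]=8 write a[5]=9 → slow++,fast++
(s=5,f=7) a[fast]=10≠a[slow]=9 write a[6]=10 → slow++,fast++
(s=6,f=8) a[fast]=10=a[slow] dup → fast++
(s=6,f=9) a[fast]=12≠a[slow]=10 write a[7]=12 → slow++,fast++
(s=7,f=10) a[fast]=13≠a[slow]=12 write a[8]=13 → slow++,fast++
(s=8,f=11) a[fast]=13=a[slow] dup → fast++
(s=8,f=12) a[fast]=13=a[slow] dup → fast++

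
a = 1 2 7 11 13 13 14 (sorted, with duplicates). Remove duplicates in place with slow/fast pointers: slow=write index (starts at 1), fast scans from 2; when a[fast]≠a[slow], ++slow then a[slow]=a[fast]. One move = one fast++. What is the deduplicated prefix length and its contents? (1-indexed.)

(s=1,f=2) a[fast]=2≠a[slow]=1 write a[2]=2 → slow++,fast++
(s=2,f=3) a[fast]=7≠a[slow]=2 write a[3]=7 → slow++,fast++
(s=3,f=4) a[fast]=11≠a[slow]=7 write a[4]=11 → slow++,fast++
(s=4,f=5) a[fast]=13≠a[slow]=11 write a[5]=13 → slow++,fast++
(s=5,f=6) a[fast]=13=a[slow] dup → fast++
(s=5,f=7) a[fast]=14≠a[slow]=13 write a[6]=14 → slow++,fast++

length 6; prefix = [1, 2, 7, 11, 13, 14]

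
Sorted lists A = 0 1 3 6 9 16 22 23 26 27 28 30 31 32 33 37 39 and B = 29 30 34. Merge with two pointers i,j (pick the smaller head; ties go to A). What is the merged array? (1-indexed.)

[0, 1, 3, 6, 9, 16, 22, 23, 26, 27, 28, 29, 30, 30, 31, 32, 33, 34, 37, 39]

i=1 j=1: A[i]=0<=B[j]=29 take 0, i++
i=2 j=1: A[i]=1<=B[j]=29 take 1, i++
i=3 j=1: A[i]=3<=B[j]=29 take 3, i++
i=4 j=1: A[i]=6<=B[j]=29 take 6, i++
i=5 j=1: A[i]=9<=B[j]=29 take 9, i++
i=6 j=1: A[i]=16<=B[j]=29 take 16, i++
i=7 j=1: A[i]=22<=B[j]=29 take 22, i++
i=8 j=1: A[i]=23<=B[j]=29 take 23, i++
i=9 j=1: A[i]=26<=B[j]=29 take 26, i++
i=10 j=1: A[i]=27<=B[j]=29 take 27, i++
i=11 j=1: A[i]=28<=B[j]=29 take 28, i++
i=12 j=1: A[i]=30>B[j]=29 take 29, j++
i=12 j=2: A[i]=30<=B[j]=30 take 30, i++
i=13 j=2: A[i]=31>B[j]=30 take 30, j++
i=13 j=3: A[i]=31<=B[j]=34 take 31, i++
i=14 j=3: A[i]=32<=B[j]=34 take 32, i++
i=15 j=3: A[i]=33<=B[j]=34 take 33, i++
i=16 j=3: A[i]=37>B[j]=34 take 34, j++
i=16 j=4: B done, take A[i]=37, i++
i=17 j=4: B done, take A[i]=39, i++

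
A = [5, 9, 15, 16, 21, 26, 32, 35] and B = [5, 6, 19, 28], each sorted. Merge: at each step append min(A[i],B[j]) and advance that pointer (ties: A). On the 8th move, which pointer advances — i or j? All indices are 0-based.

[i=0,j=0] A[i]=5<=B[j]=5 take 5 → i++
[i=1,j=0] A[i]=9>B[j]=5 take 5 → j++
[i=1,j=1] A[i]=9>B[j]=6 take 6 → j++
[i=1,j=2] A[i]=9<=B[j]=19 take 9 → i++
[i=2,j=2] A[i]=15<=B[j]=19 take 15 → i++
[i=3,j=2] A[i]=16<=B[j]=19 take 16 → i++
[i=4,j=2] A[i]=21>B[j]=19 take 19 → j++
[i=4,j=3] A[i]=21<=B[j]=28 take 21 → i++

i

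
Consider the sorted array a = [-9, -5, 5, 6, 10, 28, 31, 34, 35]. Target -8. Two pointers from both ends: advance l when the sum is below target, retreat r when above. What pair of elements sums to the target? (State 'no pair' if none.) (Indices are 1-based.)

no pair

[1,9] -9+35=26 >-8 → r--
[1,8] -9+34=25 >-8 → r--
[1,7] -9+31=22 >-8 → r--
[1,6] -9+28=19 >-8 → r--
[1,5] -9+10=1 >-8 → r--
[1,4] -9+6=-3 >-8 → r--
[1,3] -9+5=-4 >-8 → r--
[1,2] -9+-5=-14 <-8 → l++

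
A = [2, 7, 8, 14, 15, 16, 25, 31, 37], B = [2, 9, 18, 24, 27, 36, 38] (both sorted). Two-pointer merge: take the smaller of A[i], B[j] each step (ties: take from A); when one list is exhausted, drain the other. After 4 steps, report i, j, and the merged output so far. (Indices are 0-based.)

i=3, j=1, merged so far=[2, 2, 7, 8]

i=0 j=0: A[i]=2<=B[j]=2 take 2, i++
i=1 j=0: A[i]=7>B[j]=2 take 2, j++
i=1 j=1: A[i]=7<=B[j]=9 take 7, i++
i=2 j=1: A[i]=8<=B[j]=9 take 8, i++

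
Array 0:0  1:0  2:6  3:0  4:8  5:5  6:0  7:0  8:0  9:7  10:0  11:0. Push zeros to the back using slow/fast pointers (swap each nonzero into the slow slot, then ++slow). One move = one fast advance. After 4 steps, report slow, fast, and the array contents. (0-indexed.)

slow=0 fast=0: a[fast]=0, fast++
slow=0 fast=1: a[fast]=0, fast++
slow=0 fast=2: a[fast]=6≠0 swap→a[0]=6, slow++,fast++
slow=1 fast=3: a[fast]=0, fast++

slow=1, fast=4, a=[6, 0, 0, 0, 8, 5, 0, 0, 0, 7, 0, 0]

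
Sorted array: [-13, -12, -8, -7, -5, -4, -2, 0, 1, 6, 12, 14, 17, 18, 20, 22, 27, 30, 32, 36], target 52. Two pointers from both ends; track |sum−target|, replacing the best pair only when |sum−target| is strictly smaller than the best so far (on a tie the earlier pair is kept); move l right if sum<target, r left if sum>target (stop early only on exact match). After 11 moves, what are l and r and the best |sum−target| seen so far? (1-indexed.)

[1,20] -13+36=23 d=29 * → l++
[2,20] -12+36=24 d=28 * → l++
[3,20] -8+36=28 d=24 * → l++
[4,20] -7+36=29 d=23 * → l++
[5,20] -5+36=31 d=21 * → l++
[6,20] -4+36=32 d=20 * → l++
[7,20] -2+36=34 d=18 * → l++
[8,20] 0+36=36 d=16 * → l++
[9,20] 1+36=37 d=15 * → l++
[10,20] 6+36=42 d=10 * → l++
[11,20] 12+36=48 d=4 * → l++

l=12, r=20, best |Δ|=4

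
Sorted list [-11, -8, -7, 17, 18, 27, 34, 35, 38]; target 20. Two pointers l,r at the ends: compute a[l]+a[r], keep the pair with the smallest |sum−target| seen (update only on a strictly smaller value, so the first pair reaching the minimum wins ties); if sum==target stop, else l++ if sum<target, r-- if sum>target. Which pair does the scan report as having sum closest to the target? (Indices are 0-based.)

pair (-7, 27) with sum 20 (|Δ|=0)

l=0 r=8: -11+38=27 d=7 *, r--
l=0 r=7: -11+35=24 d=4 *, r--
l=0 r=6: -11+34=23 d=3 *, r--
l=0 r=5: -11+27=16 d=4, l++
l=1 r=5: -8+27=19 d=1 *, l++
l=2 r=5: -7+27=20 d=0 *, stop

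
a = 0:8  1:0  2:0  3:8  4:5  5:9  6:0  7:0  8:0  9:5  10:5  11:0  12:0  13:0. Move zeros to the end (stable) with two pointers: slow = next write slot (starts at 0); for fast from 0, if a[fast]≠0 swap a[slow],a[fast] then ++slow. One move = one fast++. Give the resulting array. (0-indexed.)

(s=0,f=0) a[fast]=8≠0 swap→a[0]=8 → slow++,fast++
(s=1,f=1) a[fast]=0 → fast++
(s=1,f=2) a[fast]=0 → fast++
(s=1,f=3) a[fast]=8≠0 swap→a[1]=8 → slow++,fast++
(s=2,f=4) a[fast]=5≠0 swap→a[2]=5 → slow++,fast++
(s=3,f=5) a[fast]=9≠0 swap→a[3]=9 → slow++,fast++
(s=4,f=6) a[fast]=0 → fast++
(s=4,f=7) a[fast]=0 → fast++
(s=4,f=8) a[fast]=0 → fast++
(s=4,f=9) a[fast]=5≠0 swap→a[4]=5 → slow++,fast++
(s=5,f=10) a[fast]=5≠0 swap→a[5]=5 → slow++,fast++
(s=6,f=11) a[fast]=0 → fast++
(s=6,f=12) a[fast]=0 → fast++
(s=6,f=13) a[fast]=0 → fast++

[8, 8, 5, 9, 5, 5, 0, 0, 0, 0, 0, 0, 0, 0]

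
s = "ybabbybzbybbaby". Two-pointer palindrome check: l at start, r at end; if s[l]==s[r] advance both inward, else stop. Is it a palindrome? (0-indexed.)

[0,14] 'y'=='y' → l++,r--
[1,13] 'b'=='b' → l++,r--
[2,12] 'a'=='a' → l++,r--
[3,11] 'b'=='b' → l++,r--
[4,10] 'b'=='b' → l++,r--
[5,9] 'y'=='y' → l++,r--
[6,8] 'b'=='b' → l++,r--

palindrome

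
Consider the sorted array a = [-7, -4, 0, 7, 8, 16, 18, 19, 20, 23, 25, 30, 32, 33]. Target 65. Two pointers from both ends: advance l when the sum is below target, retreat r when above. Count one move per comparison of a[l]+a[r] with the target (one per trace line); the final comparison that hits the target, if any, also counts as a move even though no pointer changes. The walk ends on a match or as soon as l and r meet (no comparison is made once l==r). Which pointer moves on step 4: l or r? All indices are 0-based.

l

[0,13] -7+33=26 <65 → l++
[1,13] -4+33=29 <65 → l++
[2,13] 0+33=33 <65 → l++
[3,13] 7+33=40 <65 → l++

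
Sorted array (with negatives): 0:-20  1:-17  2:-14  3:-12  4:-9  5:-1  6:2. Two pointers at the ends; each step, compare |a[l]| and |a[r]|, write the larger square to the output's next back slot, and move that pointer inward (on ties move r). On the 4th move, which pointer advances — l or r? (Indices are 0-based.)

l

l=0 r=6: |-20|>|2| out[6]=400, l++
l=1 r=6: |-17|>|2| out[5]=289, l++
l=2 r=6: |-14|>|2| out[4]=196, l++
l=3 r=6: |-12|>|2| out[3]=144, l++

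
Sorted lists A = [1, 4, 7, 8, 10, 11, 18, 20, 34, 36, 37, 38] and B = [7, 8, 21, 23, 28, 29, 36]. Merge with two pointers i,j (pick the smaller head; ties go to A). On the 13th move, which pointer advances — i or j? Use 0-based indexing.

i=0 j=0: A[i]=1<=B[j]=7 take 1, i++
i=1 j=0: A[i]=4<=B[j]=7 take 4, i++
i=2 j=0: A[i]=7<=B[j]=7 take 7, i++
i=3 j=0: A[i]=8>B[j]=7 take 7, j++
i=3 j=1: A[i]=8<=B[j]=8 take 8, i++
i=4 j=1: A[i]=10>B[j]=8 take 8, j++
i=4 j=2: A[i]=10<=B[j]=21 take 10, i++
i=5 j=2: A[i]=11<=B[j]=21 take 11, i++
i=6 j=2: A[i]=18<=B[j]=21 take 18, i++
i=7 j=2: A[i]=20<=B[j]=21 take 20, i++
i=8 j=2: A[i]=34>B[j]=21 take 21, j++
i=8 j=3: A[i]=34>B[j]=23 take 23, j++
i=8 j=4: A[i]=34>B[j]=28 take 28, j++

j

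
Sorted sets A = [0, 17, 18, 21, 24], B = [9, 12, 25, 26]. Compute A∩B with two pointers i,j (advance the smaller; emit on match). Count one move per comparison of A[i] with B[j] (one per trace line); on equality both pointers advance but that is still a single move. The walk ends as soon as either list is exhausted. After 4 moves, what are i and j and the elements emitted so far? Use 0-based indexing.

[i=0,j=0] 0<9 → i++
[i=1,j=0] 17>9 → j++
[i=1,j=1] 17>12 → j++
[i=1,j=2] 17<25 → i++

i=2, j=2, emitted=[]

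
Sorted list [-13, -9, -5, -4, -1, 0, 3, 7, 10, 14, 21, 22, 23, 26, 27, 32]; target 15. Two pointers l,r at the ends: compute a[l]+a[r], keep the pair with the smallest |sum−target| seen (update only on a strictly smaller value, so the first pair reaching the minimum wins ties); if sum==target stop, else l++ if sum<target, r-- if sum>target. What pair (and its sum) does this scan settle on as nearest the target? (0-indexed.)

pair (-13, 27) with sum 14 (|Δ|=1)

[0,15] -13+32=19 d=4 * → r--
[0,14] -13+27=14 d=1 * → l++
[1,14] -9+27=18 d=3 → r--
[1,13] -9+26=17 d=2 → r--
[1,12] -9+23=14 d=1 → l++
[2,12] -5+23=18 d=3 → r--
[2,11] -5+22=17 d=2 → r--
[2,10] -5+21=16 d=1 → r--
[2,9] -5+14=9 d=6 → l++
[3,9] -4+14=10 d=5 → l++
[4,9] -1+14=13 d=2 → l++
[5,9] 0+14=14 d=1 → l++
[6,9] 3+14=17 d=2 → r--
[6,8] 3+10=13 d=2 → l++
[7,8] 7+10=17 d=2 → r--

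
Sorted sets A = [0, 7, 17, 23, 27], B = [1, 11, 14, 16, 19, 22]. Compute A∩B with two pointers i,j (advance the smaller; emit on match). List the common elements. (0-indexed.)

i=0 j=0: 0<1, i++
i=1 j=0: 7>1, j++
i=1 j=1: 7<11, i++
i=2 j=1: 17>11, j++
i=2 j=2: 17>14, j++
i=2 j=3: 17>16, j++
i=2 j=4: 17<19, i++
i=3 j=4: 23>19, j++
i=3 j=5: 23>22, j++

intersection = []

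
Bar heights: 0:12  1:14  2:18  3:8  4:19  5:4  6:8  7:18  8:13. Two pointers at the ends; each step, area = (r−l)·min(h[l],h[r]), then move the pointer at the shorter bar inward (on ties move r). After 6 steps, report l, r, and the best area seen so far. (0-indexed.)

l=2, r=4, best area=96

l=0 r=8: min(12,13)*8=96 best=96 *, l++
l=1 r=8: min(14,13)*7=91 best=96, r--
l=1 r=7: min(14,18)*6=84 best=96, l++
l=2 r=7: min(18,18)*5=90 best=96, r--
l=2 r=6: min(18,8)*4=32 best=96, r--
l=2 r=5: min(18,4)*3=12 best=96, r--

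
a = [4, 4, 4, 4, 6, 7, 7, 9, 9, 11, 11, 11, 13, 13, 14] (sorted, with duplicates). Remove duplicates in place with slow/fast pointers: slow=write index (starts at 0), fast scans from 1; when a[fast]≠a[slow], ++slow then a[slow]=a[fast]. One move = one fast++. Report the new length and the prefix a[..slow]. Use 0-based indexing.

length 7; prefix = [4, 6, 7, 9, 11, 13, 14]

(s=0,f=1) a[fast]=4=a[slow] dup → fast++
(s=0,f=2) a[fast]=4=a[slow] dup → fast++
(s=0,f=3) a[fast]=4=a[slow] dup → fast++
(s=0,f=4) a[fast]=6≠a[slow]=4 write a[1]=6 → slow++,fast++
(s=1,f=5) a[fast]=7≠a[slow]=6 write a[2]=7 → slow++,fast++
(s=2,f=6) a[fast]=7=a[slow] dup → fast++
(s=2,f=7) a[fast]=9≠a[slow]=7 write a[3]=9 → slow++,fast++
(s=3,f=8) a[fast]=9=a[slow] dup → fast++
(s=3,f=9) a[fast]=11≠a[slow]=9 write a[4]=11 → slow++,fast++
(s=4,f=10) a[fast]=11=a[slow] dup → fast++
(s=4,f=11) a[fast]=11=a[slow] dup → fast++
(s=4,f=12) a[fast]=13≠a[slow]=11 write a[5]=13 → slow++,fast++
(s=5,f=13) a[fast]=13=a[slow] dup → fast++
(s=5,f=14) a[fast]=14≠a[slow]=13 write a[6]=14 → slow++,fast++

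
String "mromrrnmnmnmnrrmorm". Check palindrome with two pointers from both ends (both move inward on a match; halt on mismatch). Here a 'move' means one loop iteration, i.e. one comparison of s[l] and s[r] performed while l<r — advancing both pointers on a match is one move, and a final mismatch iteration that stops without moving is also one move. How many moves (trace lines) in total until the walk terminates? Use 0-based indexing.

l=0 r=18: 'm'=='m', l++,r--
l=1 r=17: 'r'=='r', l++,r--
l=2 r=16: 'o'=='o', l++,r--
l=3 r=15: 'm'=='m', l++,r--
l=4 r=14: 'r'=='r', l++,r--
l=5 r=13: 'r'=='r', l++,r--
l=6 r=12: 'n'=='n', l++,r--
l=7 r=11: 'm'=='m', l++,r--
l=8 r=10: 'n'=='n', l++,r--

9 moves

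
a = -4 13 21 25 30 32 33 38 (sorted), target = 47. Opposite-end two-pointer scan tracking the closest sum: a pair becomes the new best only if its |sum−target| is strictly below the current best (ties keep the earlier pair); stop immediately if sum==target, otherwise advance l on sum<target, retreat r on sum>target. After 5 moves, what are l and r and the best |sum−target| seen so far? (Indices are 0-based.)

l=2, r=4, best |Δ|=1

l=0 r=7: -4+38=34 d=13 *, l++
l=1 r=7: 13+38=51 d=4 *, r--
l=1 r=6: 13+33=46 d=1 *, l++
l=2 r=6: 21+33=54 d=7, r--
l=2 r=5: 21+32=53 d=6, r--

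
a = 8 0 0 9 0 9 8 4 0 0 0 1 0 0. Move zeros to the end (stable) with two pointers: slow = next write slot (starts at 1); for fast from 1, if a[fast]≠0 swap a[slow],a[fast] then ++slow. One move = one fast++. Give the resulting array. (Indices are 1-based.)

[8, 9, 9, 8, 4, 1, 0, 0, 0, 0, 0, 0, 0, 0]

slow=1 fast=1: a[fast]=8≠0 swap→a[1]=8, slow++,fast++
slow=2 fast=2: a[fast]=0, fast++
slow=2 fast=3: a[fast]=0, fast++
slow=2 fast=4: a[fast]=9≠0 swap→a[2]=9, slow++,fast++
slow=3 fast=5: a[fast]=0, fast++
slow=3 fast=6: a[fast]=9≠0 swap→a[3]=9, slow++,fast++
slow=4 fast=7: a[fast]=8≠0 swap→a[4]=8, slow++,fast++
slow=5 fast=8: a[fast]=4≠0 swap→a[5]=4, slow++,fast++
slow=6 fast=9: a[fast]=0, fast++
slow=6 fast=10: a[fast]=0, fast++
slow=6 fast=11: a[fast]=0, fast++
slow=6 fast=12: a[fast]=1≠0 swap→a[6]=1, slow++,fast++
slow=7 fast=13: a[fast]=0, fast++
slow=7 fast=14: a[fast]=0, fast++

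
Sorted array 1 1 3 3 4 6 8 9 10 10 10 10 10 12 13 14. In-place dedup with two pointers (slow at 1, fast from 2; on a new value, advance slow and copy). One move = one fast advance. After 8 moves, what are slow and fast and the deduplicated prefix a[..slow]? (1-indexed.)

slow=7, fast=10, prefix=[1, 3, 4, 6, 8, 9, 10]

(s=1,f=2) a[fast]=1=a[slow] dup → fast++
(s=1,f=3) a[fast]=3≠a[slow]=1 write a[2]=3 → slow++,fast++
(s=2,f=4) a[fast]=3=a[slow] dup → fast++
(s=2,f=5) a[fast]=4≠a[slow]=3 write a[3]=4 → slow++,fast++
(s=3,f=6) a[fast]=6≠a[slow]=4 write a[4]=6 → slow++,fast++
(s=4,f=7) a[fast]=8≠a[slow]=6 write a[5]=8 → slow++,fast++
(s=5,f=8) a[fast]=9≠a[slow]=8 write a[6]=9 → slow++,fast++
(s=6,f=9) a[fast]=10≠a[slow]=9 write a[7]=10 → slow++,fast++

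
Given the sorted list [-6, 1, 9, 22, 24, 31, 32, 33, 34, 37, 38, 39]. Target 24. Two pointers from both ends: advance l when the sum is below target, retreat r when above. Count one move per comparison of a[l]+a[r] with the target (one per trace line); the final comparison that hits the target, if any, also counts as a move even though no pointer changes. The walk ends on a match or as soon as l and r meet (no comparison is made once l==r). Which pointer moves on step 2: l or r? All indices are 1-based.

r

[1,12] -6+39=33 >24 → r--
[1,11] -6+38=32 >24 → r--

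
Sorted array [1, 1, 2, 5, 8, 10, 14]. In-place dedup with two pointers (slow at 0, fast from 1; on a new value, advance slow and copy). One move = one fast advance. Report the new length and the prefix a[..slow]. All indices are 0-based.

length 6; prefix = [1, 2, 5, 8, 10, 14]

(s=0,f=1) a[fast]=1=a[slow] dup → fast++
(s=0,f=2) a[fast]=2≠a[slow]=1 write a[1]=2 → slow++,fast++
(s=1,f=3) a[fast]=5≠a[slow]=2 write a[2]=5 → slow++,fast++
(s=2,f=4) a[fast]=8≠a[slow]=5 write a[3]=8 → slow++,fast++
(s=3,f=5) a[fast]=10≠a[slow]=8 write a[4]=10 → slow++,fast++
(s=4,f=6) a[fast]=14≠a[slow]=10 write a[5]=14 → slow++,fast++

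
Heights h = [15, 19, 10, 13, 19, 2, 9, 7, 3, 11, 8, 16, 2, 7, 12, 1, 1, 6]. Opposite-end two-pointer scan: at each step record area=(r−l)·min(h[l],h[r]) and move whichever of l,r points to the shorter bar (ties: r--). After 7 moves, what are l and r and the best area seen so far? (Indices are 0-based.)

[0,17] min(15,6)*17=102 best=102 * → r--
[0,16] min(15,1)*16=16 best=102 → r--
[0,15] min(15,1)*15=15 best=102 → r--
[0,14] min(15,12)*14=168 best=168 * → r--
[0,13] min(15,7)*13=91 best=168 → r--
[0,12] min(15,2)*12=24 best=168 → r--
[0,11] min(15,16)*11=165 best=168 → l++

l=1, r=11, best area=168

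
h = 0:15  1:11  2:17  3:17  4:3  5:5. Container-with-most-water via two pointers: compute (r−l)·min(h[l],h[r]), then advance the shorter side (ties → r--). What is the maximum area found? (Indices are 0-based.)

max area = 45

[0,5] min(15,5)*5=25 best=25 * → r--
[0,4] min(15,3)*4=12 best=25 → r--
[0,3] min(15,17)*3=45 best=45 * → l++
[1,3] min(11,17)*2=22 best=45 → l++
[2,3] min(17,17)*1=17 best=45 → r--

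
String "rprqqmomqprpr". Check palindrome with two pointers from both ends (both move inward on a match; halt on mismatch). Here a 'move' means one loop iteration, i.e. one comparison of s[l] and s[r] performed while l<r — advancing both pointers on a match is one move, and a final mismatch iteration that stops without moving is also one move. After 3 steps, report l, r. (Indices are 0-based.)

l=3, r=9

[0,12] 'r'=='r' → l++,r--
[1,11] 'p'=='p' → l++,r--
[2,10] 'r'=='r' → l++,r--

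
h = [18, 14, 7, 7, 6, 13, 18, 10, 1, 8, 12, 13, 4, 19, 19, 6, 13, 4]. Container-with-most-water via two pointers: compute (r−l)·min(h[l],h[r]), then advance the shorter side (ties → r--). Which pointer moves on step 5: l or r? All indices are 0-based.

l

l=0 r=17: min(18,4)*17=68 best=68 *, r--
l=0 r=16: min(18,13)*16=208 best=208 *, r--
l=0 r=15: min(18,6)*15=90 best=208, r--
l=0 r=14: min(18,19)*14=252 best=252 *, l++
l=1 r=14: min(14,19)*13=182 best=252, l++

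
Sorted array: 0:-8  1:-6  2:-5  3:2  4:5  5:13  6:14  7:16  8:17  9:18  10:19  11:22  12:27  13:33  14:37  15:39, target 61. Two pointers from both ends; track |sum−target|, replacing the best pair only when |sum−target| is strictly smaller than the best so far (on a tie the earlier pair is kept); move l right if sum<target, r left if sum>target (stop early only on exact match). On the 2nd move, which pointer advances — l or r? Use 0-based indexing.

l=0 r=15: -8+39=31 d=30 *, l++
l=1 r=15: -6+39=33 d=28 *, l++

l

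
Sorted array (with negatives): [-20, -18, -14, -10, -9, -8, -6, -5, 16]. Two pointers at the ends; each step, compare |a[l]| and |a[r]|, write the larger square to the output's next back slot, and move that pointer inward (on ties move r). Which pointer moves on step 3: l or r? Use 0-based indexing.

r

[0,8] |-20|>|16| out[8]=400 → l++
[1,8] |-18|>|16| out[7]=324 → l++
[2,8] |-14|<=|16| out[6]=256 → r--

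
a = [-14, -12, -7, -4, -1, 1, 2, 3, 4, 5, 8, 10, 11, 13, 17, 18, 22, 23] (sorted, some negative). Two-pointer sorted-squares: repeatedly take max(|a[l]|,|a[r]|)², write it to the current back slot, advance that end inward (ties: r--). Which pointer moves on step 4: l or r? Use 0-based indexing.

[0,17] |-14|<=|23| out[17]=529 → r--
[0,16] |-14|<=|22| out[16]=484 → r--
[0,15] |-14|<=|18| out[15]=324 → r--
[0,14] |-14|<=|17| out[14]=289 → r--

r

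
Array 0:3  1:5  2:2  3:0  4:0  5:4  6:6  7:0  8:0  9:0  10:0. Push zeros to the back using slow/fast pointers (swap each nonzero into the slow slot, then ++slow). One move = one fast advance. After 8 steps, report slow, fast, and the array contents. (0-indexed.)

slow=5, fast=8, a=[3, 5, 2, 4, 6, 0, 0, 0, 0, 0, 0]

(s=0,f=0) a[fast]=3≠0 swap→a[0]=3 → slow++,fast++
(s=1,f=1) a[fast]=5≠0 swap→a[1]=5 → slow++,fast++
(s=2,f=2) a[fast]=2≠0 swap→a[2]=2 → slow++,fast++
(s=3,f=3) a[fast]=0 → fast++
(s=3,f=4) a[fast]=0 → fast++
(s=3,f=5) a[fast]=4≠0 swap→a[3]=4 → slow++,fast++
(s=4,f=6) a[fast]=6≠0 swap→a[4]=6 → slow++,fast++
(s=5,f=7) a[fast]=0 → fast++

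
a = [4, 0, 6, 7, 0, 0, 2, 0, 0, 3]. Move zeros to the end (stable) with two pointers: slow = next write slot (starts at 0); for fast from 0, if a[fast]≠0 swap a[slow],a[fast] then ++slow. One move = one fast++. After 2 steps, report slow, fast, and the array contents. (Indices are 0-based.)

(s=0,f=0) a[fast]=4≠0 swap→a[0]=4 → slow++,fast++
(s=1,f=1) a[fast]=0 → fast++

slow=1, fast=2, a=[4, 0, 6, 7, 0, 0, 2, 0, 0, 3]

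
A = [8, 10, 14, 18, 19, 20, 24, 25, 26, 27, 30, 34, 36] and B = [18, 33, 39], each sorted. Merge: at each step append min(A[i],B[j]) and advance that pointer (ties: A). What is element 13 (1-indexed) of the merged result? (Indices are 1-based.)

merged[13] = 33

[i=1,j=1] A[i]=8<=B[j]=18 take 8 → i++
[i=2,j=1] A[i]=10<=B[j]=18 take 10 → i++
[i=3,j=1] A[i]=14<=B[j]=18 take 14 → i++
[i=4,j=1] A[i]=18<=B[j]=18 take 18 → i++
[i=5,j=1] A[i]=19>B[j]=18 take 18 → j++
[i=5,j=2] A[i]=19<=B[j]=33 take 19 → i++
[i=6,j=2] A[i]=20<=B[j]=33 take 20 → i++
[i=7,j=2] A[i]=24<=B[j]=33 take 24 → i++
[i=8,j=2] A[i]=25<=B[j]=33 take 25 → i++
[i=9,j=2] A[i]=26<=B[j]=33 take 26 → i++
[i=10,j=2] A[i]=27<=B[j]=33 take 27 → i++
[i=11,j=2] A[i]=30<=B[j]=33 take 30 → i++
[i=12,j=2] A[i]=34>B[j]=33 take 33 → j++
[i=12,j=3] A[i]=34<=B[j]=39 take 34 → i++
[i=13,j=3] A[i]=36<=B[j]=39 take 36 → i++
[i=14,j=3] A done, take B[j]=39 → j++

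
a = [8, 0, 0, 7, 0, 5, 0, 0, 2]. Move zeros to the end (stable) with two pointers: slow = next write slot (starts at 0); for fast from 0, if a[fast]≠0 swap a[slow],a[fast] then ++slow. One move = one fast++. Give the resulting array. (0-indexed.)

[8, 7, 5, 2, 0, 0, 0, 0, 0]

(s=0,f=0) a[fast]=8≠0 swap→a[0]=8 → slow++,fast++
(s=1,f=1) a[fast]=0 → fast++
(s=1,f=2) a[fast]=0 → fast++
(s=1,f=3) a[fast]=7≠0 swap→a[1]=7 → slow++,fast++
(s=2,f=4) a[fast]=0 → fast++
(s=2,f=5) a[fast]=5≠0 swap→a[2]=5 → slow++,fast++
(s=3,f=6) a[fast]=0 → fast++
(s=3,f=7) a[fast]=0 → fast++
(s=3,f=8) a[fast]=2≠0 swap→a[3]=2 → slow++,fast++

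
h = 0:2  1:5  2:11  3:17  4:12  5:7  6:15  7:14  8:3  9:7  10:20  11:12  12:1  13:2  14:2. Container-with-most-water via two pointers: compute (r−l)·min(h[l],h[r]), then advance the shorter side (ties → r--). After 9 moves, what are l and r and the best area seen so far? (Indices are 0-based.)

[0,14] min(2,2)*14=28 best=28 * → r--
[0,13] min(2,2)*13=26 best=28 → r--
[0,12] min(2,1)*12=12 best=28 → r--
[0,11] min(2,12)*11=22 best=28 → l++
[1,11] min(5,12)*10=50 best=50 * → l++
[2,11] min(11,12)*9=99 best=99 * → l++
[3,11] min(17,12)*8=96 best=99 → r--
[3,10] min(17,20)*7=119 best=119 * → l++
[4,10] min(12,20)*6=72 best=119 → l++

l=5, r=10, best area=119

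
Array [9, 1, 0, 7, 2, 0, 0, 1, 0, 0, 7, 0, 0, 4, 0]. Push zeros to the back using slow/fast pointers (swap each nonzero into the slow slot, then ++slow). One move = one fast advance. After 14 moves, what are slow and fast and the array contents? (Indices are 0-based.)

slow=7, fast=14, a=[9, 1, 7, 2, 1, 7, 4, 0, 0, 0, 0, 0, 0, 0, 0]

(s=0,f=0) a[fast]=9≠0 swap→a[0]=9 → slow++,fast++
(s=1,f=1) a[fast]=1≠0 swap→a[1]=1 → slow++,fast++
(s=2,f=2) a[fast]=0 → fast++
(s=2,f=3) a[fast]=7≠0 swap→a[2]=7 → slow++,fast++
(s=3,f=4) a[fast]=2≠0 swap→a[3]=2 → slow++,fast++
(s=4,f=5) a[fast]=0 → fast++
(s=4,f=6) a[fast]=0 → fast++
(s=4,f=7) a[fast]=1≠0 swap→a[4]=1 → slow++,fast++
(s=5,f=8) a[fast]=0 → fast++
(s=5,f=9) a[fast]=0 → fast++
(s=5,f=10) a[fast]=7≠0 swap→a[5]=7 → slow++,fast++
(s=6,f=11) a[fast]=0 → fast++
(s=6,f=12) a[fast]=0 → fast++
(s=6,f=13) a[fast]=4≠0 swap→a[6]=4 → slow++,fast++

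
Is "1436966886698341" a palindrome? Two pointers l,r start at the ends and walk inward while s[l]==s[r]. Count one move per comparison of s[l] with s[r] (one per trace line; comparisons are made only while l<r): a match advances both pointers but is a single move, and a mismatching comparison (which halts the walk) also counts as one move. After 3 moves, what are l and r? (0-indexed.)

l=0 r=15: '1'=='1', l++,r--
l=1 r=14: '4'=='4', l++,r--
l=2 r=13: '3'=='3', l++,r--

l=3, r=12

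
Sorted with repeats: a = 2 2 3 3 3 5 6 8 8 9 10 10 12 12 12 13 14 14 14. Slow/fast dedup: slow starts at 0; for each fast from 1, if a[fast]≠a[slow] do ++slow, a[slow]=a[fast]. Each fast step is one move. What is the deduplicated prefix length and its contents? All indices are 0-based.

slow=0 fast=1: a[fast]=2=a[slow] dup, fast++
slow=0 fast=2: a[fast]=3≠a[slow]=2 write a[1]=3, slow++,fast++
slow=1 fast=3: a[fast]=3=a[slow] dup, fast++
slow=1 fast=4: a[fast]=3=a[slow] dup, fast++
slow=1 fast=5: a[fast]=5≠a[slow]=3 write a[2]=5, slow++,fast++
slow=2 fast=6: a[fast]=6≠a[slow]=5 write a[3]=6, slow++,fast++
slow=3 fast=7: a[fast]=8≠a[slow]=6 write a[4]=8, slow++,fast++
slow=4 fast=8: a[fast]=8=a[slow] dup, fast++
slow=4 fast=9: a[fast]=9≠a[slow]=8 write a[5]=9, slow++,fast++
slow=5 fast=10: a[fast]=10≠a[slow]=9 write a[6]=10, slow++,fast++
slow=6 fast=11: a[fast]=10=a[slow] dup, fast++
slow=6 fast=12: a[fast]=12≠a[slow]=10 write a[7]=12, slow++,fast++
slow=7 fast=13: a[fast]=12=a[slow] dup, fast++
slow=7 fast=14: a[fast]=12=a[slow] dup, fast++
slow=7 fast=15: a[fast]=13≠a[slow]=12 write a[8]=13, slow++,fast++
slow=8 fast=16: a[fast]=14≠a[slow]=13 write a[9]=14, slow++,fast++
slow=9 fast=17: a[fast]=14=a[slow] dup, fast++
slow=9 fast=18: a[fast]=14=a[slow] dup, fast++

length 10; prefix = [2, 3, 5, 6, 8, 9, 10, 12, 13, 14]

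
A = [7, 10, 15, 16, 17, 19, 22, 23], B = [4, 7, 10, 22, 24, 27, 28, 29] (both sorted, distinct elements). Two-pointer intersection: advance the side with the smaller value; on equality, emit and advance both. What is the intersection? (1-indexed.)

[i=1,j=1] 7>4 → j++
[i=1,j=2] 7==7 emit → i++,j++
[i=2,j=3] 10==10 emit → i++,j++
[i=3,j=4] 15<22 → i++
[i=4,j=4] 16<22 → i++
[i=5,j=4] 17<22 → i++
[i=6,j=4] 19<22 → i++
[i=7,j=4] 22==22 emit → i++,j++
[i=8,j=5] 23<24 → i++

intersection = [7, 10, 22]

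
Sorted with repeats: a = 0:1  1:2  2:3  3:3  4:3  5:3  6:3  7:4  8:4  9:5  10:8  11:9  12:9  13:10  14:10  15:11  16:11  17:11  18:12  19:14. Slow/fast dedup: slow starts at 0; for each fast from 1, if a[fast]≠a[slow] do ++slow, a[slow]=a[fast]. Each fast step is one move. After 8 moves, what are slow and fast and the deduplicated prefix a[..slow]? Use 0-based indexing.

slow=3, fast=9, prefix=[1, 2, 3, 4]

(s=0,f=1) a[fast]=2≠a[slow]=1 write a[1]=2 → slow++,fast++
(s=1,f=2) a[fast]=3≠a[slow]=2 write a[2]=3 → slow++,fast++
(s=2,f=3) a[fast]=3=a[slow] dup → fast++
(s=2,f=4) a[fast]=3=a[slow] dup → fast++
(s=2,f=5) a[fast]=3=a[slow] dup → fast++
(s=2,f=6) a[fast]=3=a[slow] dup → fast++
(s=2,f=7) a[fast]=4≠a[slow]=3 write a[3]=4 → slow++,fast++
(s=3,f=8) a[fast]=4=a[slow] dup → fast++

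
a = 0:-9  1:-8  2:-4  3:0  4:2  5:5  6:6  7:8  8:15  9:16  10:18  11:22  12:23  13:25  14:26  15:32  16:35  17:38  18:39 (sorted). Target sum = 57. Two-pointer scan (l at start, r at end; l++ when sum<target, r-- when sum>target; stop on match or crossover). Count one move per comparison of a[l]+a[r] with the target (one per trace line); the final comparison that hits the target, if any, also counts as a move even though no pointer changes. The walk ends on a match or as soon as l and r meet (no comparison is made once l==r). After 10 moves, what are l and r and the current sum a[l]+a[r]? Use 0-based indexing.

l=10, r=18, sum=57

[0,18] -9+39=30 <57 → l++
[1,18] -8+39=31 <57 → l++
[2,18] -4+39=35 <57 → l++
[3,18] 0+39=39 <57 → l++
[4,18] 2+39=41 <57 → l++
[5,18] 5+39=44 <57 → l++
[6,18] 6+39=45 <57 → l++
[7,18] 8+39=47 <57 → l++
[8,18] 15+39=54 <57 → l++
[9,18] 16+39=55 <57 → l++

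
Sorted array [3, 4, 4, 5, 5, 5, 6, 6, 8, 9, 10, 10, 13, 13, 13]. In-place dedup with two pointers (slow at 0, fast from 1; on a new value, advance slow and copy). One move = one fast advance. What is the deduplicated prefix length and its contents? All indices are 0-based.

length 8; prefix = [3, 4, 5, 6, 8, 9, 10, 13]

(s=0,f=1) a[fast]=4≠a[slow]=3 write a[1]=4 → slow++,fast++
(s=1,f=2) a[fast]=4=a[slow] dup → fast++
(s=1,f=3) a[fast]=5≠a[slow]=4 write a[2]=5 → slow++,fast++
(s=2,f=4) a[fast]=5=a[slow] dup → fast++
(s=2,f=5) a[fast]=5=a[slow] dup → fast++
(s=2,f=6) a[fast]=6≠a[slow]=5 write a[3]=6 → slow++,fast++
(s=3,f=7) a[fast]=6=a[slow] dup → fast++
(s=3,f=8) a[fast]=8≠a[slow]=6 write a[4]=8 → slow++,fast++
(s=4,f=9) a[fast]=9≠a[slow]=8 write a[5]=9 → slow++,fast++
(s=5,f=10) a[fast]=10≠a[slow]=9 write a[6]=10 → slow++,fast++
(s=6,f=11) a[fast]=10=a[slow] dup → fast++
(s=6,f=12) a[fast]=13≠a[slow]=10 write a[7]=13 → slow++,fast++
(s=7,f=13) a[fast]=13=a[slow] dup → fast++
(s=7,f=14) a[fast]=13=a[slow] dup → fast++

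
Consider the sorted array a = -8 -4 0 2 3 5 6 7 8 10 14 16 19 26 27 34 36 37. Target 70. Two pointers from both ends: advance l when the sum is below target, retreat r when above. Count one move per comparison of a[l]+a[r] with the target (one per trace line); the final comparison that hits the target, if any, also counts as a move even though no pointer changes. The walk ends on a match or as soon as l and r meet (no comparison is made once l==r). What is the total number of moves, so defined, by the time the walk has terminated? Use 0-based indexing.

17 moves

[0,17] -8+37=29 <70 → l++
[1,17] -4+37=33 <70 → l++
[2,17] 0+37=37 <70 → l++
[3,17] 2+37=39 <70 → l++
[4,17] 3+37=40 <70 → l++
[5,17] 5+37=42 <70 → l++
[6,17] 6+37=43 <70 → l++
[7,17] 7+37=44 <70 → l++
[8,17] 8+37=45 <70 → l++
[9,17] 10+37=47 <70 → l++
[10,17] 14+37=51 <70 → l++
[11,17] 16+37=53 <70 → l++
[12,17] 19+37=56 <70 → l++
[13,17] 26+37=63 <70 → l++
[14,17] 27+37=64 <70 → l++
[15,17] 34+37=71 >70 → r--
[15,16] 34+36=70 → found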